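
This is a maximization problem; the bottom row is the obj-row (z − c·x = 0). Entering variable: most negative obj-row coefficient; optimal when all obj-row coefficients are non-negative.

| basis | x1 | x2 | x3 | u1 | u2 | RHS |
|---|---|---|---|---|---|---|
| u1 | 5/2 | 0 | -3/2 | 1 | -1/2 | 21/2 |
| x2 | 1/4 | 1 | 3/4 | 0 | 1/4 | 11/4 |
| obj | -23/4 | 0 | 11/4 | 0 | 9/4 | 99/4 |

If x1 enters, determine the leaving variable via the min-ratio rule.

u1

Column x1 entries and ratios — u1: (21/2)/(5/2) = 21/5; x2: (11/4)/(1/4) = 11.
Smallest ratio is 21/5 in the row of u1, so u1 leaves.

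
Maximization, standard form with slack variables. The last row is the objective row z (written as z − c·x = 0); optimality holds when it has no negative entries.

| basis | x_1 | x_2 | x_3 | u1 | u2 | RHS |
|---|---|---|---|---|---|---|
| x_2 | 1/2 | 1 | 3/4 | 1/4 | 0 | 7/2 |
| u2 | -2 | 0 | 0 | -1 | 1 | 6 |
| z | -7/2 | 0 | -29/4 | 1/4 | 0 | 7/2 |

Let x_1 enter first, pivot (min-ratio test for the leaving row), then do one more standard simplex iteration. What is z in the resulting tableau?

112/3

Ratio test on column x_1 — row 1: (7/2)/(1/2) = 7; row 2: entry -2 ≤ 0. Minimum is 7 at row 1 (x_2 leaves); pivot element 1/2.
Pivot on row 1; the z-row RHS becomes 7/2 − (-7/2)·7 = 28.
Next entering variable (most negative z-row entry -2): x_3.
Ratio test on column x_3 — row 1: 7/(3/2) = 14/3; row 2: 20/3 = 20/3. Minimum is 14/3 at row 1 (x_1 leaves); pivot element 3/2.
After the second pivot the z-row RHS is 28 − (-2)·(14/3) = 112/3.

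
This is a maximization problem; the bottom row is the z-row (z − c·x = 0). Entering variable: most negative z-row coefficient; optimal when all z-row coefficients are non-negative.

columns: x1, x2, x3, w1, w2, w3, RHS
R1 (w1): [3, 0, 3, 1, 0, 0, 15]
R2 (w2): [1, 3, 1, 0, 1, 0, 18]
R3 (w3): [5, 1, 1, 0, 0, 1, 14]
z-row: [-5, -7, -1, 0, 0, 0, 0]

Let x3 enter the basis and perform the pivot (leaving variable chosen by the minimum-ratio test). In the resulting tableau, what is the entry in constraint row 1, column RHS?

5

Ratio test on column x3 — row 1: 15/3 = 5; row 2: 18/1 = 18; row 3: 14/1 = 14. Minimum is 5 at row 1 (w1 leaves); pivot element 3.
Divide row 1 by 3; eliminate column x3 from the other rows.
In the new row 1, the RHS entry is the old entry divided by the pivot: 15/3 = 5.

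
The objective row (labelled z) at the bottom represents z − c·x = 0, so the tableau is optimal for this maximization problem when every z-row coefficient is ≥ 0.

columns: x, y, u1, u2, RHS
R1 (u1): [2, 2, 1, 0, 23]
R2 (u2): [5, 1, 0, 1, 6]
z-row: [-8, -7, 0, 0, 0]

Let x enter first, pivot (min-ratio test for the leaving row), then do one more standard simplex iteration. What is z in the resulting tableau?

42

Ratio test on column x — row 1: 23/2 = 23/2; row 2: 6/5 = 6/5. Minimum is 6/5 at row 2 (u2 leaves); pivot element 5.
Pivot on row 2; the z-row RHS becomes 0 − (-8)·(6/5) = 48/5.
Next entering variable (most negative z-row entry -27/5): y.
Ratio test on column y — row 1: (103/5)/(8/5) = 103/8; row 2: (6/5)/(1/5) = 6. Minimum is 6 at row 2 (x leaves); pivot element 1/5.
After the second pivot the z-row RHS is 48/5 − (-27/5)·6 = 42.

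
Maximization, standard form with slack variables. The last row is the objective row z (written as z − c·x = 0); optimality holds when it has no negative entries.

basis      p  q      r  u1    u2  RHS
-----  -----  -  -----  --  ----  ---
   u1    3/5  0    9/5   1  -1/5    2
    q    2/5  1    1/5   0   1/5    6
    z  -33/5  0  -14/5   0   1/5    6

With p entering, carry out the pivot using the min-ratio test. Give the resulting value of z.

28

Ratio test on column p — row 1: 2/(3/5) = 10/3; row 2: 6/(2/5) = 15. Minimum is 10/3 at row 1 (u1 leaves); pivot element 3/5.
Pivot on row 1; the z-row RHS becomes 6 − (-33/5)·(10/3) = 28.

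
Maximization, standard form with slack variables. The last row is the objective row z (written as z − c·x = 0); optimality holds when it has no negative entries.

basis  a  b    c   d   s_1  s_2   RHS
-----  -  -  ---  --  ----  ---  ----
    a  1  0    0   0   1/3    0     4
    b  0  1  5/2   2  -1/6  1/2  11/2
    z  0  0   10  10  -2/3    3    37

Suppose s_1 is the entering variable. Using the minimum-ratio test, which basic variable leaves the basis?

a

Column s_1 entries and ratios — a: 4/(1/3) = 12; b: -1/6 ≤ 0, skip.
Smallest ratio is 12 in the row of a, so a leaves.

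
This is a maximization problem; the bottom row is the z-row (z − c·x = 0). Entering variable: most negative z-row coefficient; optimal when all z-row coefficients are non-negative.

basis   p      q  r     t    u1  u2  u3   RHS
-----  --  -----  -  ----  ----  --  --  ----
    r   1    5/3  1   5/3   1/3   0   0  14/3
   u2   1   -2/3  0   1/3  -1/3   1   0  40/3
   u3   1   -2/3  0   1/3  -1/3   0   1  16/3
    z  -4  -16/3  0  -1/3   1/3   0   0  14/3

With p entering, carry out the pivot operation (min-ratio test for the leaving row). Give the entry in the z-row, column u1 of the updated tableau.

5/3

Ratio test on column p — row 1: (14/3)/1 = 14/3; row 2: (40/3)/1 = 40/3; row 3: (16/3)/1 = 16/3. Minimum is 14/3 at row 1 (r leaves); pivot element 1.
Divide row 1 by 1; eliminate column p from the other rows.
z-row update in column u1: 1/3 − (-4)·(1/3) = 5/3.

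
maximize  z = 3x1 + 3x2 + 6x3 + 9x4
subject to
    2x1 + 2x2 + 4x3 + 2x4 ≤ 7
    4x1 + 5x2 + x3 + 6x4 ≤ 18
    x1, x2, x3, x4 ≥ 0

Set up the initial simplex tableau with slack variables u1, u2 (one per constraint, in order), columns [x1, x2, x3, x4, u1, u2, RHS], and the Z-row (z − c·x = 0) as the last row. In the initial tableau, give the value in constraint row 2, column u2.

Slack u2 belongs to constraint 2; its column is the unit vector e_2, so the entry in row 2 is 1.

1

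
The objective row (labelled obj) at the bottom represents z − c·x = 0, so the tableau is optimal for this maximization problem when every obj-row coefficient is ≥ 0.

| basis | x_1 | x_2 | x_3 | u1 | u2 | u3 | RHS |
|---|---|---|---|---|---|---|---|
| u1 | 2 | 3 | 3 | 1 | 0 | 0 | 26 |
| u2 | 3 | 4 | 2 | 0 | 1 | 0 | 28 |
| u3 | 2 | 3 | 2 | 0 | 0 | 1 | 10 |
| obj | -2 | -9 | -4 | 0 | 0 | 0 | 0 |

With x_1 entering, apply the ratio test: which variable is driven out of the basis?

Column x_1 entries and ratios — u1: 26/2 = 13; u2: 28/3 = 28/3; u3: 10/2 = 5.
Smallest ratio is 5 in the row of u3, so u3 leaves.

u3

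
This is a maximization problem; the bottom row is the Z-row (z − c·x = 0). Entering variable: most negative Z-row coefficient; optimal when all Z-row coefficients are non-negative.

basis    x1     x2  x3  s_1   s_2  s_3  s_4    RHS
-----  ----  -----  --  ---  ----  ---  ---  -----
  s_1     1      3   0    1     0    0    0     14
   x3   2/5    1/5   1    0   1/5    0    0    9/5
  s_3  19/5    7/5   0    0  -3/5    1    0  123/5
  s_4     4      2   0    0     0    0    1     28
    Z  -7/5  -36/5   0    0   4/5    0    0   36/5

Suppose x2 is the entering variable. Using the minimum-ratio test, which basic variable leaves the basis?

s_1

Column x2 entries and ratios — s_1: 14/3 = 14/3; x3: (9/5)/(1/5) = 9; s_3: (123/5)/(7/5) = 123/7; s_4: 28/2 = 14.
Smallest ratio is 14/3 in the row of s_1, so s_1 leaves.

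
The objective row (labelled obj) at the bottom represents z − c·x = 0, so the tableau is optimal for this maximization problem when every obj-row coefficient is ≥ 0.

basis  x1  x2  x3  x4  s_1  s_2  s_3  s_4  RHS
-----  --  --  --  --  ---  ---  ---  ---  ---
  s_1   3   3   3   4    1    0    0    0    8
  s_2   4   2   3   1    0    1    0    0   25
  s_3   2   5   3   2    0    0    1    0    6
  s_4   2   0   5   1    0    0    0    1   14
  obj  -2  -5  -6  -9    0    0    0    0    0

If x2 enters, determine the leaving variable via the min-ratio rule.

s_3

Column x2 entries and ratios — s_1: 8/3 = 8/3; s_2: 25/2 = 25/2; s_3: 6/5 = 6/5; s_4: 0 ≤ 0, skip.
Smallest ratio is 6/5 in the row of s_3, so s_3 leaves.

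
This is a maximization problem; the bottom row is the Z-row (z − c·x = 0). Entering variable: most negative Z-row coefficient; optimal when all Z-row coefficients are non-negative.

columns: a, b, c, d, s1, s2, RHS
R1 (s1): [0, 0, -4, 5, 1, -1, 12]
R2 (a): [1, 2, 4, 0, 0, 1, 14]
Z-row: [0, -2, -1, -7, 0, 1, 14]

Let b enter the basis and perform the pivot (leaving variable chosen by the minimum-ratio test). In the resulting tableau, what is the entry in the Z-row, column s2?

2

Ratio test on column b — row 1: entry 0 ≤ 0; row 2: 14/2 = 7. Minimum is 7 at row 2 (a leaves); pivot element 2.
Divide row 2 by 2; eliminate column b from the other rows.
Z-row update in column s2: 1 − (-2)·(1/2) = 2.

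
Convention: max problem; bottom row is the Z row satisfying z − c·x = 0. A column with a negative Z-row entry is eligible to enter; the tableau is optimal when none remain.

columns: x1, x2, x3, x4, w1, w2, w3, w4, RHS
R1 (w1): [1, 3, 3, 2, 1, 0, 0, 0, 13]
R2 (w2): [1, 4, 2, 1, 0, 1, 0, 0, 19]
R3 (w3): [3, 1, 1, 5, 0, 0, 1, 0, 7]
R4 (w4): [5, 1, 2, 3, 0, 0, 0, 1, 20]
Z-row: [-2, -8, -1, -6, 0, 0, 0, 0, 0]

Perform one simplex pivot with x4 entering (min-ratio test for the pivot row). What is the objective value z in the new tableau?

42/5

Ratio test on column x4 — row 1: 13/2 = 13/2; row 2: 19/1 = 19; row 3: 7/5 = 7/5; row 4: 20/3 = 20/3. Minimum is 7/5 at row 3 (w3 leaves); pivot element 5.
Pivot on row 3; the Z-row RHS becomes 0 − (-6)·(7/5) = 42/5.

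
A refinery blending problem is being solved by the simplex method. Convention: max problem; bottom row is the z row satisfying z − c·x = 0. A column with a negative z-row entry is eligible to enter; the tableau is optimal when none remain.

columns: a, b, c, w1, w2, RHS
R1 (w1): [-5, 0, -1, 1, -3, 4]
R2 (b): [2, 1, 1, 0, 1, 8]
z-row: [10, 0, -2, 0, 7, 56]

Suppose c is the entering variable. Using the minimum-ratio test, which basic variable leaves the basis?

b

Column c entries and ratios — w1: -1 ≤ 0, skip; b: 8/1 = 8.
Smallest ratio is 8 in the row of b, so b leaves.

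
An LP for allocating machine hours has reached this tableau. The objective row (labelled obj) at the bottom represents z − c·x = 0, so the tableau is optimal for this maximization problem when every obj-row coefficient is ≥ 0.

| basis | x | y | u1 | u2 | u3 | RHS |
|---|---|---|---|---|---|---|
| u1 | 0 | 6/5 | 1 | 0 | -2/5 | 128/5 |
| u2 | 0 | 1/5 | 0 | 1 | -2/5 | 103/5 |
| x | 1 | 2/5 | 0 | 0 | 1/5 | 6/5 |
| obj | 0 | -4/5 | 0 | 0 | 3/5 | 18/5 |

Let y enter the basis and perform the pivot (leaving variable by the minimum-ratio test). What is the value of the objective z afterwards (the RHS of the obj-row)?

6

Ratio test on column y — row 1: (128/5)/(6/5) = 64/3; row 2: (103/5)/(1/5) = 103; row 3: (6/5)/(2/5) = 3. Minimum is 3 at row 3 (x leaves); pivot element 2/5.
Pivot on row 3; the obj-row RHS becomes 18/5 − (-4/5)·3 = 6.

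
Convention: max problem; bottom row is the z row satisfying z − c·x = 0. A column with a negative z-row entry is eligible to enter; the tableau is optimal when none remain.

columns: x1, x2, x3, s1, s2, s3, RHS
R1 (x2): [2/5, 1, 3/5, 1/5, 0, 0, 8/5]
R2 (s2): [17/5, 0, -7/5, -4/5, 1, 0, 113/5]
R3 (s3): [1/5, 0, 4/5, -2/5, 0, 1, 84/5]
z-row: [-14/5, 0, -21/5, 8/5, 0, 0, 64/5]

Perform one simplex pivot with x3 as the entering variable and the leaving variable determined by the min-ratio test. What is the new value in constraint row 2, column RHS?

Ratio test on column x3 — row 1: (8/5)/(3/5) = 8/3; row 2: entry -7/5 ≤ 0; row 3: (84/5)/(4/5) = 21. Minimum is 8/3 at row 1 (x2 leaves); pivot element 3/5.
Divide row 1 by 3/5; eliminate column x3 from the other rows.
Row 2 update in column RHS: 113/5 − (-7/5)·(8/3) = 79/3.

79/3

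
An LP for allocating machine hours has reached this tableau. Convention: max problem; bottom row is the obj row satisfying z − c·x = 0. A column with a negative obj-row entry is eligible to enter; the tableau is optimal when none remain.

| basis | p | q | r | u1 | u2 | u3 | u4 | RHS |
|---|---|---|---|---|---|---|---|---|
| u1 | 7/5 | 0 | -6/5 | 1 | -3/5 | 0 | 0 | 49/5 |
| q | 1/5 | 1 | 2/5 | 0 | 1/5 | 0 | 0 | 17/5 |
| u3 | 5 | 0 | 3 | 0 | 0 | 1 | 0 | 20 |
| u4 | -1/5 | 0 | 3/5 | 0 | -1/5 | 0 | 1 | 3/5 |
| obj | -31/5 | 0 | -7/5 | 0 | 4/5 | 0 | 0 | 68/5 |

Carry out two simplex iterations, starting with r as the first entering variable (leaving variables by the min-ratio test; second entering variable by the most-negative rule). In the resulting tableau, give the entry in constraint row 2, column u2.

5/18

Ratio test on column r — row 1: entry -6/5 ≤ 0; row 2: (17/5)/(2/5) = 17/2; row 3: 20/3 = 20/3; row 4: (3/5)/(3/5) = 1. Minimum is 1 at row 4 (u4 leaves); pivot element 3/5.
Divide row 4 by 3/5; eliminate column r from the other rows.
Second iteration: most negative obj-row entry is -20/3 in column p, so p enters.
Ratio test on column p — row 1: 11/1 = 11; row 2: 3/(1/3) = 9; row 3: 17/6 = 17/6; row 4: entry -1/3 ≤ 0. Minimum is 17/6 at row 3 (u3 leaves); pivot element 6.
Divide row 3 by 6; eliminate column p from the other rows.
After both pivots, the entry at constraint row 2, column u2 is 5/18.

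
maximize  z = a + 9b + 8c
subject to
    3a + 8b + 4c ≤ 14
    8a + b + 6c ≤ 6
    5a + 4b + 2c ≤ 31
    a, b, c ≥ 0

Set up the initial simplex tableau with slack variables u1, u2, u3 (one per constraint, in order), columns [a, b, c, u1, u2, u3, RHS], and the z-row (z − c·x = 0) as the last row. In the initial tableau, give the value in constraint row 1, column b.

Constraint 1 has coefficient 8 on b.

8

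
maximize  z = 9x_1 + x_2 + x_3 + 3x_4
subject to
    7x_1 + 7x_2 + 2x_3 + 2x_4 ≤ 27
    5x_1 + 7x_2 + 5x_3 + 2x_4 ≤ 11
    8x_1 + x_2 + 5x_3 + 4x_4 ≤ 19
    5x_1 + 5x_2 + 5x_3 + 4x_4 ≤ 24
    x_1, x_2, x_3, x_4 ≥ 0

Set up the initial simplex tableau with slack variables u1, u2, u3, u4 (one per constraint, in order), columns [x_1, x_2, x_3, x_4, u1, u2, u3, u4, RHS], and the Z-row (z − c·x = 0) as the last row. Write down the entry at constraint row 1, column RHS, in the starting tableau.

27

The RHS of constraint 1 is b_1 = 27.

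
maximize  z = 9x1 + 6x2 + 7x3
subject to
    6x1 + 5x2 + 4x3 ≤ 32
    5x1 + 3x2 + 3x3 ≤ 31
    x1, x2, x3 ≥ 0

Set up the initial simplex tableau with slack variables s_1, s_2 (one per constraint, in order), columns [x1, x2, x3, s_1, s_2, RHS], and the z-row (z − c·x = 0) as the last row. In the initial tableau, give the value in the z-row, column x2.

The z-row carries the negated objective coefficients: the x2 entry is -6.

-6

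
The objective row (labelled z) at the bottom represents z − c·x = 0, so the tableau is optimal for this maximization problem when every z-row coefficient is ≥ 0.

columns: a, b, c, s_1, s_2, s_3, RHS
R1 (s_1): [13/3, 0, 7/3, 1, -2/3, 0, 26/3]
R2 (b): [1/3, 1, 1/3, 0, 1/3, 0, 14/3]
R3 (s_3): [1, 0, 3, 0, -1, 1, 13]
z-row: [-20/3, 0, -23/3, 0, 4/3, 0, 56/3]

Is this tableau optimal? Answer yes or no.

no

The z-row has a negative entry -23/3 in column c, so it is not optimal.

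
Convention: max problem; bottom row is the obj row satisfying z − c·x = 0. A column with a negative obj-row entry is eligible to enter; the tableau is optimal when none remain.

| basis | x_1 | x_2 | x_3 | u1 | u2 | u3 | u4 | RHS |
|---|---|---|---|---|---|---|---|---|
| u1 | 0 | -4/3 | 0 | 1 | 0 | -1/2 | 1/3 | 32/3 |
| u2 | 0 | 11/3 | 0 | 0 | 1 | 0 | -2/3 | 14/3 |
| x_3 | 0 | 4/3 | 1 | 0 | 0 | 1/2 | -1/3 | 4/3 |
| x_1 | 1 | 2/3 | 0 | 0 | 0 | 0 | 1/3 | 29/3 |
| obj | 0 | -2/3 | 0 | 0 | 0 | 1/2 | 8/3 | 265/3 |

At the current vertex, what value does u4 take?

u4 is not in the basis, so in the current basic feasible solution u4 = 0.

0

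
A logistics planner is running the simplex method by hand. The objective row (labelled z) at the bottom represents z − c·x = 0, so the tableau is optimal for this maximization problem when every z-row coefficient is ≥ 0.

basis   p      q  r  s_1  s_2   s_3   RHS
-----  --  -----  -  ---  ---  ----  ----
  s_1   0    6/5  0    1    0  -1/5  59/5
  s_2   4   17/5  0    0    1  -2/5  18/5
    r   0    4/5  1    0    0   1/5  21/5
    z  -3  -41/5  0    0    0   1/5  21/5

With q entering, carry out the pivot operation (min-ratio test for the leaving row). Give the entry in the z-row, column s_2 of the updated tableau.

Ratio test on column q — row 1: (59/5)/(6/5) = 59/6; row 2: (18/5)/(17/5) = 18/17; row 3: (21/5)/(4/5) = 21/4. Minimum is 18/17 at row 2 (s_2 leaves); pivot element 17/5.
Divide row 2 by 17/5; eliminate column q from the other rows.
z-row update in column s_2: 0 − (-41/5)·(5/17) = 41/17.

41/17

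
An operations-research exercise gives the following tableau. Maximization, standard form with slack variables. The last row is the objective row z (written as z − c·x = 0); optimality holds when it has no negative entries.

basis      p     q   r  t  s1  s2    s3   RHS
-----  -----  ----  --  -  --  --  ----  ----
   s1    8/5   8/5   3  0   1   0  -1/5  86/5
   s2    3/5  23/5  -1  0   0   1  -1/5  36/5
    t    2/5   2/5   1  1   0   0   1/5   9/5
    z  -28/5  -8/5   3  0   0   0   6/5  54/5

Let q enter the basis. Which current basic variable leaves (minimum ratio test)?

s2

Column q entries and ratios — s1: (86/5)/(8/5) = 43/4; s2: (36/5)/(23/5) = 36/23; t: (9/5)/(2/5) = 9/2.
Smallest ratio is 36/23 in the row of s2, so s2 leaves.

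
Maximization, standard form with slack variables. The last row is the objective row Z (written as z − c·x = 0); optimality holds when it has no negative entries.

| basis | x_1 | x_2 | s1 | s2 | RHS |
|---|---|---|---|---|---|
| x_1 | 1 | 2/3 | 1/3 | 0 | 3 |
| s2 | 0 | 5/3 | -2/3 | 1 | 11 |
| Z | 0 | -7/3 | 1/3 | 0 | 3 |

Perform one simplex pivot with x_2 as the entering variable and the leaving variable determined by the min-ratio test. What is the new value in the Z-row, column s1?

3/2

Ratio test on column x_2 — row 1: 3/(2/3) = 9/2; row 2: 11/(5/3) = 33/5. Minimum is 9/2 at row 1 (x_1 leaves); pivot element 2/3.
Divide row 1 by 2/3; eliminate column x_2 from the other rows.
Z-row update in column s1: 1/3 − (-7/3)·(1/2) = 3/2.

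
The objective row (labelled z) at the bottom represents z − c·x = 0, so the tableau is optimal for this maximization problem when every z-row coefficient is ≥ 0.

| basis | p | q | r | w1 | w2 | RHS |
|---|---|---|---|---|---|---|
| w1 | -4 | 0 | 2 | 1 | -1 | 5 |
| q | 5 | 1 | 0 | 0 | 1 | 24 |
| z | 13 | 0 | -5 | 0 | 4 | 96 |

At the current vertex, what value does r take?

0

r is not in the basis, so in the current basic feasible solution r = 0.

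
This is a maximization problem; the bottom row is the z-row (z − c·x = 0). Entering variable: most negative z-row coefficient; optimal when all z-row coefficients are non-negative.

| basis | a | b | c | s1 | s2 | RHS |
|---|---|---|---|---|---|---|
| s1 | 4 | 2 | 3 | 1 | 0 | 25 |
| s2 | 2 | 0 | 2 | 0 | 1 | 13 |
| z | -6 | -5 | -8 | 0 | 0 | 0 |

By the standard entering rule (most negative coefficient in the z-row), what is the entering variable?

Negative z-row entries: a: -6, b: -5, c: -8.
The most negative is -8 in column c, so c enters.

c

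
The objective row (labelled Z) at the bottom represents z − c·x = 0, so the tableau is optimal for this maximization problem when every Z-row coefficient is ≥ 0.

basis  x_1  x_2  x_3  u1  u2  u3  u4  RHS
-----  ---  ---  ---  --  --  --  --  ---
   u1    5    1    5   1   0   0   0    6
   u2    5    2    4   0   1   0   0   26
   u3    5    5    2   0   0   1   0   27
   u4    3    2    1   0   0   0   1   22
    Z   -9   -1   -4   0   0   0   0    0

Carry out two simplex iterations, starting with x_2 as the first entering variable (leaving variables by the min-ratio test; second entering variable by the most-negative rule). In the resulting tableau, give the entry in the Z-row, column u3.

-1/5

Ratio test on column x_2 — row 1: 6/1 = 6; row 2: 26/2 = 13; row 3: 27/5 = 27/5; row 4: 22/2 = 11. Minimum is 27/5 at row 3 (u3 leaves); pivot element 5.
Divide row 3 by 5; eliminate column x_2 from the other rows.
Second iteration: most negative Z-row entry is -8 in column x_1, so x_1 enters.
Ratio test on column x_1 — row 1: (3/5)/4 = 3/20; row 2: (76/5)/3 = 76/15; row 3: (27/5)/1 = 27/5; row 4: (56/5)/1 = 56/5. Minimum is 3/20 at row 1 (u1 leaves); pivot element 4.
Divide row 1 by 4; eliminate column x_1 from the other rows.
After both pivots, the entry at the Z-row, column u3 is -1/5.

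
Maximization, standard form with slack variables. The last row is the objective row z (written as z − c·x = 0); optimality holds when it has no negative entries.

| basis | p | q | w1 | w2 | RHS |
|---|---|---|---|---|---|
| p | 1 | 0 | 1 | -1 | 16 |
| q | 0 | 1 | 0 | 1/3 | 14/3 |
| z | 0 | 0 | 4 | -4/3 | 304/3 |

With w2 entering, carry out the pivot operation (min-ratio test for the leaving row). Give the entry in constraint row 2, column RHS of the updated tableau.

Ratio test on column w2 — row 1: entry -1 ≤ 0; row 2: (14/3)/(1/3) = 14. Minimum is 14 at row 2 (q leaves); pivot element 1/3.
Divide row 2 by 1/3; eliminate column w2 from the other rows.
In the new row 2, the RHS entry is the old entry divided by the pivot: (14/3)/(1/3) = 14.

14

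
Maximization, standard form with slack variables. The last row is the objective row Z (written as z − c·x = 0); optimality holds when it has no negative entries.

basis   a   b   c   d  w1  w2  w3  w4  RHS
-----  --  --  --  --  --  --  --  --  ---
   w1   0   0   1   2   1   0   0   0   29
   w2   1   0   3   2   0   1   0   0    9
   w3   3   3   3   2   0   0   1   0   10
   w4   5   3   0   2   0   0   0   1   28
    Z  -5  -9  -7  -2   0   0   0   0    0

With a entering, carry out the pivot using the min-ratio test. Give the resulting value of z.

50/3

Ratio test on column a — row 1: entry 0 ≤ 0; row 2: 9/1 = 9; row 3: 10/3 = 10/3; row 4: 28/5 = 28/5. Minimum is 10/3 at row 3 (w3 leaves); pivot element 3.
Pivot on row 3; the Z-row RHS becomes 0 − (-5)·(10/3) = 50/3.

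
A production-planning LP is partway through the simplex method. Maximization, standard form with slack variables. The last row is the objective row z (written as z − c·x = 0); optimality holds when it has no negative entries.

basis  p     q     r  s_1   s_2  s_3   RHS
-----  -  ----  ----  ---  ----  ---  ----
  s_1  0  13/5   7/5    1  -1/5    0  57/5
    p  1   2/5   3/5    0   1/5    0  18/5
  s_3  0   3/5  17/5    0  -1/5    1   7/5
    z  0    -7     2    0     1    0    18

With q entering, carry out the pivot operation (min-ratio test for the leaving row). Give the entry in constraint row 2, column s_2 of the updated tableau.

Ratio test on column q — row 1: (57/5)/(13/5) = 57/13; row 2: (18/5)/(2/5) = 9; row 3: (7/5)/(3/5) = 7/3. Minimum is 7/3 at row 3 (s_3 leaves); pivot element 3/5.
Divide row 3 by 3/5; eliminate column q from the other rows.
Row 2 update in column s_2: 1/5 − (2/5)·(-1/3) = 1/3.

1/3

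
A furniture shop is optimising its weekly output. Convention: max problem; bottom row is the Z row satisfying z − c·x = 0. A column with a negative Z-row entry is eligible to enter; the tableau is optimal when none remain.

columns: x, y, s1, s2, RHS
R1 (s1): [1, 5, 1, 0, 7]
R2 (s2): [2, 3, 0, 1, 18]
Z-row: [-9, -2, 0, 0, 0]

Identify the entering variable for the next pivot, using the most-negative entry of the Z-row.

x

Negative Z-row entries: x: -9, y: -2.
The most negative is -9 in column x, so x enters.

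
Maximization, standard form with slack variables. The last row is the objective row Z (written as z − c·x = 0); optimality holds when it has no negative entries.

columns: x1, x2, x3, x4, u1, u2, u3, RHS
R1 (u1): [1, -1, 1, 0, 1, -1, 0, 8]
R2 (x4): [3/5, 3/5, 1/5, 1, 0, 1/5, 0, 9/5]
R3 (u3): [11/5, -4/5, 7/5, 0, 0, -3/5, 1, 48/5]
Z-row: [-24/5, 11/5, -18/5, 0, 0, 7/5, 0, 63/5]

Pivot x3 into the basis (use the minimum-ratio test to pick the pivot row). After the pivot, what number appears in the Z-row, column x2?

1/7

Ratio test on column x3 — row 1: 8/1 = 8; row 2: (9/5)/(1/5) = 9; row 3: (48/5)/(7/5) = 48/7. Minimum is 48/7 at row 3 (u3 leaves); pivot element 7/5.
Divide row 3 by 7/5; eliminate column x3 from the other rows.
Z-row update in column x2: 11/5 − (-18/5)·(-4/7) = 1/7.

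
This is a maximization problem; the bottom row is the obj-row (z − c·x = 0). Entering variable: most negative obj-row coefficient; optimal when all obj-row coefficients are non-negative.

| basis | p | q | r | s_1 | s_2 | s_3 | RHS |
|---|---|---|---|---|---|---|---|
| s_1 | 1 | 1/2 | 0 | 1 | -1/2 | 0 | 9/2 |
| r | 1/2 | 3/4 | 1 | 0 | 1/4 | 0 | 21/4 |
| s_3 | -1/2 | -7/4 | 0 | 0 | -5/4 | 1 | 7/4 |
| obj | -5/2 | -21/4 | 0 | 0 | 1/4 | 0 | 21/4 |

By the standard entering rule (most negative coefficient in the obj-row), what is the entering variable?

Negative obj-row entries: p: -5/2, q: -21/4.
The most negative is -21/4 in column q, so q enters.

q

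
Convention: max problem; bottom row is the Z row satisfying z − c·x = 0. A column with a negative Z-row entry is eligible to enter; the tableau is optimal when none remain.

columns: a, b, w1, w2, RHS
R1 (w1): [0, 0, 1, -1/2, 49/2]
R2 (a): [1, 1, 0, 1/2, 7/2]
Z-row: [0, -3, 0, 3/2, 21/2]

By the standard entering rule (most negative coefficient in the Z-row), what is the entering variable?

Negative Z-row entries: b: -3.
The most negative is -3 in column b, so b enters.

b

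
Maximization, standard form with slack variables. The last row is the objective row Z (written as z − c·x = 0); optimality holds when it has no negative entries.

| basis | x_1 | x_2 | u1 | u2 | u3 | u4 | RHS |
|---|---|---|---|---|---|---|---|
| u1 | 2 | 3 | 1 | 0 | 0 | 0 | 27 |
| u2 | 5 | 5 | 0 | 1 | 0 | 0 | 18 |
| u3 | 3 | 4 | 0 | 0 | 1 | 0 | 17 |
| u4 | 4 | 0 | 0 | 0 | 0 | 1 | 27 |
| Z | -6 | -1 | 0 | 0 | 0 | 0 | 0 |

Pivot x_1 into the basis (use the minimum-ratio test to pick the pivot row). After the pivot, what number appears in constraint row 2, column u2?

1/5

Ratio test on column x_1 — row 1: 27/2 = 27/2; row 2: 18/5 = 18/5; row 3: 17/3 = 17/3; row 4: 27/4 = 27/4. Minimum is 18/5 at row 2 (u2 leaves); pivot element 5.
Divide row 2 by 5; eliminate column x_1 from the other rows.
In the new row 2, the u2 entry is the old entry divided by the pivot: 1/5 = 1/5.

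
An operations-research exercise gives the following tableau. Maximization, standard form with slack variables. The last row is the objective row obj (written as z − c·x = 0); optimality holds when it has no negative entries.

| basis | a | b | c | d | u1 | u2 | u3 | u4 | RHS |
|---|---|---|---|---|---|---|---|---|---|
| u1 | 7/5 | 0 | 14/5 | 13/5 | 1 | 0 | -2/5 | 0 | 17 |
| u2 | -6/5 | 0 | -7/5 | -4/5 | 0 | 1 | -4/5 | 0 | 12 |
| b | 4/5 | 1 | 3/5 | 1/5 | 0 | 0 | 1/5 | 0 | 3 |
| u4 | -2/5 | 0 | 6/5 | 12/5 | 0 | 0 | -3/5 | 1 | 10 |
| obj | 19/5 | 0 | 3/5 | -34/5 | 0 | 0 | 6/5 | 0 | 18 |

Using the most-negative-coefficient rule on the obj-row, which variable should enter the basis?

Negative obj-row entries: d: -34/5.
The most negative is -34/5 in column d, so d enters.

d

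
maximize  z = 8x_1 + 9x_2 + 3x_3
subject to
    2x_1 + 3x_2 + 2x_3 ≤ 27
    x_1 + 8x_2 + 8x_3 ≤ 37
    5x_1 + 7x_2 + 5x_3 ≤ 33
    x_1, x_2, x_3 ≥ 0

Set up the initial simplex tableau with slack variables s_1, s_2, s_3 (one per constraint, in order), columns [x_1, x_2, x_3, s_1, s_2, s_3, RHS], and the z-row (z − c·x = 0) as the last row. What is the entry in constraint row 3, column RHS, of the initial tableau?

The RHS of constraint 3 is b_3 = 33.

33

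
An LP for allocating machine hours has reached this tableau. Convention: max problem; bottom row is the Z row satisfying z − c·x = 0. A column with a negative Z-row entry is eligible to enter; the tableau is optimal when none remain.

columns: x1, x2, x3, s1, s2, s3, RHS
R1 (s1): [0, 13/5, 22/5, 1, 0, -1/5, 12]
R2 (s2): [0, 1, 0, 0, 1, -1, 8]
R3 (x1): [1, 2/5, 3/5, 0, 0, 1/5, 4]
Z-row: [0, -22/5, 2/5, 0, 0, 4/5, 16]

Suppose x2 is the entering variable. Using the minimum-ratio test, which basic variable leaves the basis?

s1

Column x2 entries and ratios — s1: 12/(13/5) = 60/13; s2: 8/1 = 8; x1: 4/(2/5) = 10.
Smallest ratio is 60/13 in the row of s1, so s1 leaves.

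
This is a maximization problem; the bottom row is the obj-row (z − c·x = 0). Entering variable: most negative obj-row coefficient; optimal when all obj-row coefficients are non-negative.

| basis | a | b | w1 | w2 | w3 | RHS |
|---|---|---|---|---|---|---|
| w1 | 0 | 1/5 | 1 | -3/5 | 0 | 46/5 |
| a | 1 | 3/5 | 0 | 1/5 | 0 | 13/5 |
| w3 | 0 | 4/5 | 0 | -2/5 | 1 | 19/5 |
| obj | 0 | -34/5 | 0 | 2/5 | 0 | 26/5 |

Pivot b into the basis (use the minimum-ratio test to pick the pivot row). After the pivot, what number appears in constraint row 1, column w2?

Ratio test on column b — row 1: (46/5)/(1/5) = 46; row 2: (13/5)/(3/5) = 13/3; row 3: (19/5)/(4/5) = 19/4. Minimum is 13/3 at row 2 (a leaves); pivot element 3/5.
Divide row 2 by 3/5; eliminate column b from the other rows.
Row 1 update in column w2: -3/5 − (1/5)·(1/3) = -2/3.

-2/3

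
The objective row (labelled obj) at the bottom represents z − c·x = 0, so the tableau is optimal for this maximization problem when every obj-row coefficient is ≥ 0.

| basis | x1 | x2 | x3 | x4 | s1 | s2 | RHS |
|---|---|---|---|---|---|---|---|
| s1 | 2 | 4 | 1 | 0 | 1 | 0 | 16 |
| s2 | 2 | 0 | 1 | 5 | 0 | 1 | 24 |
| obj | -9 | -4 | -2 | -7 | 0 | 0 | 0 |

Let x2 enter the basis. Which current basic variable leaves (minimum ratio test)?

Column x2 entries and ratios — s1: 16/4 = 4; s2: 0 ≤ 0, skip.
Smallest ratio is 4 in the row of s1, so s1 leaves.

s1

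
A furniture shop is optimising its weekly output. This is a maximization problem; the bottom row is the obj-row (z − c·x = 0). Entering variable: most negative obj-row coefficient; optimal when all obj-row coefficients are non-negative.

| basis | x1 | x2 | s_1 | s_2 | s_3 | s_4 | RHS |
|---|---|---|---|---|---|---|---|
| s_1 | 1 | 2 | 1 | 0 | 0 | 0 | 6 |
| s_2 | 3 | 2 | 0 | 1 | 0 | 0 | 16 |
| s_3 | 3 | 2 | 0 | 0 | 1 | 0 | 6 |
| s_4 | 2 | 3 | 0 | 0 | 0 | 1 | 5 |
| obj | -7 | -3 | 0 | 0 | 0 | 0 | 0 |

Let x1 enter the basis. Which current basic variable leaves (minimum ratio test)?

Column x1 entries and ratios — s_1: 6/1 = 6; s_2: 16/3 = 16/3; s_3: 6/3 = 2; s_4: 5/2 = 5/2.
Smallest ratio is 2 in the row of s_3, so s_3 leaves.

s_3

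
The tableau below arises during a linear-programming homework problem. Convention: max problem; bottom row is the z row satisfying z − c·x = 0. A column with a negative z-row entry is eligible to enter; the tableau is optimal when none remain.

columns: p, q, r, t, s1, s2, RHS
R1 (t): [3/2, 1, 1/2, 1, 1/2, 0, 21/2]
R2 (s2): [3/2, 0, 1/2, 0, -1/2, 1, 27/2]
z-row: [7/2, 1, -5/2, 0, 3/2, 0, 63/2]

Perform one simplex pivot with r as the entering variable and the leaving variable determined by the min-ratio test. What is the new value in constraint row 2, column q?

-1

Ratio test on column r — row 1: (21/2)/(1/2) = 21; row 2: (27/2)/(1/2) = 27. Minimum is 21 at row 1 (t leaves); pivot element 1/2.
Divide row 1 by 1/2; eliminate column r from the other rows.
Row 2 update in column q: 0 − (1/2)·2 = -1.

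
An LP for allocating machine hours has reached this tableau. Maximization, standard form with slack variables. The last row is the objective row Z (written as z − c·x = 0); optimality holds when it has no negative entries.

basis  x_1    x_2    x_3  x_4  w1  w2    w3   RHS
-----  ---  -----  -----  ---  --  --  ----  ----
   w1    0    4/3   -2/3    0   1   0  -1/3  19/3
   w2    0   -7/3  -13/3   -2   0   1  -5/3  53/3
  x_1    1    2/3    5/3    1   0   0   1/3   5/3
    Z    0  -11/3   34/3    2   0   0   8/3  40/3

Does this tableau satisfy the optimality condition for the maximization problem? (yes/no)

no

The Z-row has a negative entry -11/3 in column x_2, so it is not optimal.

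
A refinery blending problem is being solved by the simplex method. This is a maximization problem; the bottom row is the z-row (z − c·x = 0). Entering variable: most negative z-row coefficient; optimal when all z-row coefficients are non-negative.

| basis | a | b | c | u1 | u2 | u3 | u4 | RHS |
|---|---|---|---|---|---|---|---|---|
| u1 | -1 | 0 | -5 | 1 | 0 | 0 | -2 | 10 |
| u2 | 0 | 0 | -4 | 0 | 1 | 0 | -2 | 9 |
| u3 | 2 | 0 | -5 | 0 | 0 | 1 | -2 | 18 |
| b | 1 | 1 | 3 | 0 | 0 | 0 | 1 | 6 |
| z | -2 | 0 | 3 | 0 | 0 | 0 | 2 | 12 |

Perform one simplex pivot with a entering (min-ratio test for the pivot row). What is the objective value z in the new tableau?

Ratio test on column a — row 1: entry -1 ≤ 0; row 2: entry 0 ≤ 0; row 3: 18/2 = 9; row 4: 6/1 = 6. Minimum is 6 at row 4 (b leaves); pivot element 1.
Pivot on row 4; the z-row RHS becomes 12 − (-2)·6 = 24.

24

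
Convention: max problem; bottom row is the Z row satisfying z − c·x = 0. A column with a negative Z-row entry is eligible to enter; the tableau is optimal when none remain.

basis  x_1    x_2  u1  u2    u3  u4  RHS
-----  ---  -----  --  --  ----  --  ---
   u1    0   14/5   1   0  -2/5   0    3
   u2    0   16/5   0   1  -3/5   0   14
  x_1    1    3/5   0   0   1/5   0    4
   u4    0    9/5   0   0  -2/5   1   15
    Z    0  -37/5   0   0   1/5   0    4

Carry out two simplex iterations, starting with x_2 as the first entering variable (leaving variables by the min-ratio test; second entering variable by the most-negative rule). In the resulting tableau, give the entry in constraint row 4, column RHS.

Ratio test on column x_2 — row 1: 3/(14/5) = 15/14; row 2: 14/(16/5) = 35/8; row 3: 4/(3/5) = 20/3; row 4: 15/(9/5) = 25/3. Minimum is 15/14 at row 1 (u1 leaves); pivot element 14/5.
Divide row 1 by 14/5; eliminate column x_2 from the other rows.
Second iteration: most negative Z-row entry is -6/7 in column u3, so u3 enters.
Ratio test on column u3 — row 1: entry -1/7 ≤ 0; row 2: entry -1/7 ≤ 0; row 3: (47/14)/(2/7) = 47/4; row 4: entry -1/7 ≤ 0. Minimum is 47/4 at row 3 (x_1 leaves); pivot element 2/7.
Divide row 3 by 2/7; eliminate column u3 from the other rows.
After both pivots, the entry at constraint row 4, column RHS is 59/4.

59/4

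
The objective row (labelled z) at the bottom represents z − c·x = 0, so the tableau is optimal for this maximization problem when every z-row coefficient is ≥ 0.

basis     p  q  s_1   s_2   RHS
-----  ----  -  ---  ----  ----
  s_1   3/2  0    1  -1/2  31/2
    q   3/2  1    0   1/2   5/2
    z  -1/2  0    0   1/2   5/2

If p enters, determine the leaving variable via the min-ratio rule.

q

Column p entries and ratios — s_1: (31/2)/(3/2) = 31/3; q: (5/2)/(3/2) = 5/3.
Smallest ratio is 5/3 in the row of q, so q leaves.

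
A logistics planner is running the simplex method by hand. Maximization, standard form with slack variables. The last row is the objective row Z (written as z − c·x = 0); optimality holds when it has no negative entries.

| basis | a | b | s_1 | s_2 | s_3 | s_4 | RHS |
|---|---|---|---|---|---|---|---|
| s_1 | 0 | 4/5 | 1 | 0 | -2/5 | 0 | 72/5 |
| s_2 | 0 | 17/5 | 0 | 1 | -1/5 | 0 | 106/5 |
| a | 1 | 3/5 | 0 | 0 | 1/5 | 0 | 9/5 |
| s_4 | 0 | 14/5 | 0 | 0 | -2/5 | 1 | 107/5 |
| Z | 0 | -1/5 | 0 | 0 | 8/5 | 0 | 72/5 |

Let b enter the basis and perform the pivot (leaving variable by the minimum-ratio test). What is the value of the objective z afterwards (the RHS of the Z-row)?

15

Ratio test on column b — row 1: (72/5)/(4/5) = 18; row 2: (106/5)/(17/5) = 106/17; row 3: (9/5)/(3/5) = 3; row 4: (107/5)/(14/5) = 107/14. Minimum is 3 at row 3 (a leaves); pivot element 3/5.
Pivot on row 3; the Z-row RHS becomes 72/5 − (-1/5)·3 = 15.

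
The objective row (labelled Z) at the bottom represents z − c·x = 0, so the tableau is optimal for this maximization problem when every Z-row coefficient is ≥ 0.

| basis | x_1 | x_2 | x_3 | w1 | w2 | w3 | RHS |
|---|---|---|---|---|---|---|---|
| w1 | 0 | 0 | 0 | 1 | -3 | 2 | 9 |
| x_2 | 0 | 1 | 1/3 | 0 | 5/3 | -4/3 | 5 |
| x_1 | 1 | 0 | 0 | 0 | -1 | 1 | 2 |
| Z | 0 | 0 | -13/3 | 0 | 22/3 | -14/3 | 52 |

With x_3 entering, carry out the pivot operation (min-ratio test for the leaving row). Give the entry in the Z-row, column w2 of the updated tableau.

29

Ratio test on column x_3 — row 1: entry 0 ≤ 0; row 2: 5/(1/3) = 15; row 3: entry 0 ≤ 0. Minimum is 15 at row 2 (x_2 leaves); pivot element 1/3.
Divide row 2 by 1/3; eliminate column x_3 from the other rows.
Z-row update in column w2: 22/3 − (-13/3)·5 = 29.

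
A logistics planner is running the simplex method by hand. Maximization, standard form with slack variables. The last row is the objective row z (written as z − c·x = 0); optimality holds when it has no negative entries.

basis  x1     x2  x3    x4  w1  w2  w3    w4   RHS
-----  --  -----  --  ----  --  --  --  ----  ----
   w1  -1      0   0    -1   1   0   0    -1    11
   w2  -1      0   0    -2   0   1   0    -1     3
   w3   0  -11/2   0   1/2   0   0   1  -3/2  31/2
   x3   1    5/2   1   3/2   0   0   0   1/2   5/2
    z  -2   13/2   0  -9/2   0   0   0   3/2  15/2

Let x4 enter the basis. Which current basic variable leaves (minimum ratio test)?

x3

Column x4 entries and ratios — w1: -1 ≤ 0, skip; w2: -2 ≤ 0, skip; w3: (31/2)/(1/2) = 31; x3: (5/2)/(3/2) = 5/3.
Smallest ratio is 5/3 in the row of x3, so x3 leaves.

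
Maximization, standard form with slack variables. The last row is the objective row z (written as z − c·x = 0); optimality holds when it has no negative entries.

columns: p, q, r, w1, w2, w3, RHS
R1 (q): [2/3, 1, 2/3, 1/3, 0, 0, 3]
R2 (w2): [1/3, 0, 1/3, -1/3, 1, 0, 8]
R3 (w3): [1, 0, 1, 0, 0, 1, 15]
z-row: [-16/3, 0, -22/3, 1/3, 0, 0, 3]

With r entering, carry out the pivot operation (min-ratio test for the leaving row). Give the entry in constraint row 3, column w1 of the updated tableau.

-1/2

Ratio test on column r — row 1: 3/(2/3) = 9/2; row 2: 8/(1/3) = 24; row 3: 15/1 = 15. Minimum is 9/2 at row 1 (q leaves); pivot element 2/3.
Divide row 1 by 2/3; eliminate column r from the other rows.
Row 3 update in column w1: 0 − 1·(1/2) = -1/2.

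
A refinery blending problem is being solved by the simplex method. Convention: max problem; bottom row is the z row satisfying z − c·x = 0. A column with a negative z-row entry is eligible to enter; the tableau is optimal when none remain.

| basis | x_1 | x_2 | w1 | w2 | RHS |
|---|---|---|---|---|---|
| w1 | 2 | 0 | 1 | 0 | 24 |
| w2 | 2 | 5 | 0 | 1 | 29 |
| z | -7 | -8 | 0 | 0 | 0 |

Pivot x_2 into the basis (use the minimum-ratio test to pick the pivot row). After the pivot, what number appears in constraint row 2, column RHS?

29/5

Ratio test on column x_2 — row 1: entry 0 ≤ 0; row 2: 29/5 = 29/5. Minimum is 29/5 at row 2 (w2 leaves); pivot element 5.
Divide row 2 by 5; eliminate column x_2 from the other rows.
In the new row 2, the RHS entry is the old entry divided by the pivot: 29/5 = 29/5.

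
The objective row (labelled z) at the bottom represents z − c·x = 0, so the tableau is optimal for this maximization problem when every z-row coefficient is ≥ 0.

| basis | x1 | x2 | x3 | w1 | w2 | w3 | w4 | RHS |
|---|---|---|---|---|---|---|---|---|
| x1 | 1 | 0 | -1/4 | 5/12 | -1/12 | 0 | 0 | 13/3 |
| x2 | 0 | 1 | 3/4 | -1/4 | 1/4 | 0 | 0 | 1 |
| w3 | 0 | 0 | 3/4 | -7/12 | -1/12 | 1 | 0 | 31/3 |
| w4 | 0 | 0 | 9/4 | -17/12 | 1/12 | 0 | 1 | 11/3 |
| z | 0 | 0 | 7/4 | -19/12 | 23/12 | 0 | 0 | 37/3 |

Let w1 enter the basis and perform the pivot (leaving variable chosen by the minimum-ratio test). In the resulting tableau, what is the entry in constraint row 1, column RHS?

Ratio test on column w1 — row 1: (13/3)/(5/12) = 52/5; row 2: entry -1/4 ≤ 0; row 3: entry -7/12 ≤ 0; row 4: entry -17/12 ≤ 0. Minimum is 52/5 at row 1 (x1 leaves); pivot element 5/12.
Divide row 1 by 5/12; eliminate column w1 from the other rows.
In the new row 1, the RHS entry is the old entry divided by the pivot: (13/3)/(5/12) = 52/5.

52/5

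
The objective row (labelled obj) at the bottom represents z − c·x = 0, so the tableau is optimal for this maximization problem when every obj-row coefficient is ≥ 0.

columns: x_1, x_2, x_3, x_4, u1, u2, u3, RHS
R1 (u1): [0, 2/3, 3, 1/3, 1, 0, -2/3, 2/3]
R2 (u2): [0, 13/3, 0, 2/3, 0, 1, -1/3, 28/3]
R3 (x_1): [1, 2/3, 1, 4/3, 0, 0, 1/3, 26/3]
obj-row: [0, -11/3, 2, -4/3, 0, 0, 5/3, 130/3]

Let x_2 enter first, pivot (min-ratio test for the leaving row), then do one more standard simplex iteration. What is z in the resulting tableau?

99/2

Ratio test on column x_2 — row 1: (2/3)/(2/3) = 1; row 2: (28/3)/(13/3) = 28/13; row 3: (26/3)/(2/3) = 13. Minimum is 1 at row 1 (u1 leaves); pivot element 2/3.
Pivot on row 1; the obj-row RHS becomes 130/3 − (-11/3)·1 = 47.
Next entering variable (most negative obj-row entry -2): u3.
Ratio test on column u3 — row 1: entry -1 ≤ 0; row 2: 5/4 = 5/4; row 3: 8/1 = 8. Minimum is 5/4 at row 2 (u2 leaves); pivot element 4.
After the second pivot the obj-row RHS is 47 − (-2)·(5/4) = 99/2.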